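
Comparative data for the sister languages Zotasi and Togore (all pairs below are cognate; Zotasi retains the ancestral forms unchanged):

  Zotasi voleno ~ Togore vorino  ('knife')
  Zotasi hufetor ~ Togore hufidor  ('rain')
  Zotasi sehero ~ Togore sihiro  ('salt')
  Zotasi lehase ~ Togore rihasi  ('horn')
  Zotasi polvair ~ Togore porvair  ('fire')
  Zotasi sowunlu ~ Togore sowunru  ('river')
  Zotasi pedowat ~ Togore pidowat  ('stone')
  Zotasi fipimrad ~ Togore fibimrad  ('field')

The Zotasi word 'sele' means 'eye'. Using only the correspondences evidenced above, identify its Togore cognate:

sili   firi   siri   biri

hufetor ~ hufidor, sehero ~ sihiro — Zotasi e corresponds to Togore i after a consonant, before a consonant other than r, m, n, p, b, f, v.
voleno ~ vorino — Zotasi l corresponds to Togore r between vowels (before a front vowel).
lehase ~ rihasi — Zotasi e corresponds to Togore i word-finally.
Applying these to Zotasi 'sele':
  sele → sile   (e→i after a consonant, before a consonant other than r, m, n, p, b, f, v)
  sile → sire   (l→r between vowels (before a front vowel))
  sire → siri   (e→i word-finally)
So the Togore cognate is 'siri'.

siri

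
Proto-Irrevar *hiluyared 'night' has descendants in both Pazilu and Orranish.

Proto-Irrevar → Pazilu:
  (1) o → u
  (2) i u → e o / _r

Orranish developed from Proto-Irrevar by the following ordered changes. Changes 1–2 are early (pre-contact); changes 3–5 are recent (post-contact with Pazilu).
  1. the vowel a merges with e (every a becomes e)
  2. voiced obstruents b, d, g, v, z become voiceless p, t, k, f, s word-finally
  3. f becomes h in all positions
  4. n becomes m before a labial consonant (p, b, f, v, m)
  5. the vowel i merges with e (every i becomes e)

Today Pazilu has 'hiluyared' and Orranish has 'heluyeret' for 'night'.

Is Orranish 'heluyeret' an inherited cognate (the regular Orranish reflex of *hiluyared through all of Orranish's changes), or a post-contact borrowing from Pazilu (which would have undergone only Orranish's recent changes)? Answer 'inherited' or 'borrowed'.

inherited

If inherited, *hiluyared would pass through all of Orranish's changes:
Orranish: *hiluyared
  hiluyared → hiluyered   [vowel merger]
  hiluyered → hiluyeret   [final devoicing]
  hiluyeret (rule 3 does not apply)
  hiluyeret (rule 4 does not apply)
  hiluyeret → heluyeret   [vowel merger]
  giving Orranish heluyeret.
If borrowed from Pazilu 'hiluyared' after the early changes, it would undergo only the recent ones:
  rule 3 (unconditioned shift): no change (hiluyared)
  rule 4 (nasal place assimilation): no change (hiluyared)
  rule 5 (vowel merger): hiluyared → heluyared
  ⇒ as a loan: heluyared
Orranish 'heluyeret' matches the inherited outcome exactly, so it is an inherited cognate, not a loan.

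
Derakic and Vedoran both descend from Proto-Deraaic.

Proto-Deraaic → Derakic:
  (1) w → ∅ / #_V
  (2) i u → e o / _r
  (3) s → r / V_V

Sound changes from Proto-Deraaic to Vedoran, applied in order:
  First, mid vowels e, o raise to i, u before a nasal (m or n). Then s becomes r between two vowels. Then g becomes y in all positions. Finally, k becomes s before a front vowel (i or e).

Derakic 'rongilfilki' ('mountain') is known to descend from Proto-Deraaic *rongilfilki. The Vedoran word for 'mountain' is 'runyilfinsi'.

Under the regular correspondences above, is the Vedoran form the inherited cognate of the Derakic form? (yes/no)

Derive the expected Vedoran reflex of *rongilfilki:
Vedoran: *rongilfilki
  rongilfilki → rungilfilki   [pre-nasal raising]
  rungilfilki (rule 2 does not apply)
  rungilfilki → runyilfilki   [unconditioned shift]
  runyilfilki → runyilfilsi   [palatalisation]
  giving Vedoran runyilfilsi.
The regular Vedoran reflex would be 'runyilfilsi', but the attested form is 'runyilfinsi'. The correspondence is irregular, so they are not cognates (the Vedoran form has a different source).

no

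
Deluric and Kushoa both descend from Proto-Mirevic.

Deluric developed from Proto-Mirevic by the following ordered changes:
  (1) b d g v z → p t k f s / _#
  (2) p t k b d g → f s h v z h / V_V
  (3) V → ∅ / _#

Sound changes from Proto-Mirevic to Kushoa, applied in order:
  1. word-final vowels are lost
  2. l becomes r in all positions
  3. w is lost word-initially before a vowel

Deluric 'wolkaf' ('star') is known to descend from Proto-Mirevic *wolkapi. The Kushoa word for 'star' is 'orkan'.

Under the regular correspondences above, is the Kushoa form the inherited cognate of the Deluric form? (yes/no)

Derive the expected Kushoa reflex of *wolkapi:
Kushoa: start from *wolkapi.
  rule 1 (apocope): wolkapi → wolkap
  rule 2 (unconditioned shift): wolkap → workap
  rule 3 (glide loss): workap → orkap
  ⇒ Kushoa orkap
The regular Kushoa reflex would be 'orkap', but the attested form is 'orkan'. The correspondence is irregular, so they are not cognates (the Kushoa form has a different source).

no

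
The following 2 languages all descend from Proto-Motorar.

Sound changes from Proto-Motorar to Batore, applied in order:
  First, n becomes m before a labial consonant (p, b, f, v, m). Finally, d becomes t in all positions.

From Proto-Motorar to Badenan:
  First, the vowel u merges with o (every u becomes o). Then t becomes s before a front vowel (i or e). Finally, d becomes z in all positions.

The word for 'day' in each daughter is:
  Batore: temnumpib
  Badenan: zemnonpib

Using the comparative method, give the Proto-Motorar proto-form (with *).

*demnunpib

Position 5: Batore has u, Badenan has o. Batore preserves u here (none of its changes turn any other segment into u), so the proto-segment is *u.
Position 6: Batore has m, Badenan has n. Badenan preserves n here (none of its changes turn any other segment into n), so the proto-segment is *n.
This points to *demnunpib. Verify forward in each daughter:
Batore: *demnunpib > demnumpib > temnumpib  (by nasal place assimilation, unconditioned shift)
Badenan: *demnunpib
  demnunpib → demnonpib   [vowel merger]
  demnonpib (rule 2 does not apply)
  demnonpib → zemnonpib   [unconditioned shift]
  giving Badenan zemnonpib.
Only *demnunpib yields all of Batore temnumpib, Badenan zemnonpib.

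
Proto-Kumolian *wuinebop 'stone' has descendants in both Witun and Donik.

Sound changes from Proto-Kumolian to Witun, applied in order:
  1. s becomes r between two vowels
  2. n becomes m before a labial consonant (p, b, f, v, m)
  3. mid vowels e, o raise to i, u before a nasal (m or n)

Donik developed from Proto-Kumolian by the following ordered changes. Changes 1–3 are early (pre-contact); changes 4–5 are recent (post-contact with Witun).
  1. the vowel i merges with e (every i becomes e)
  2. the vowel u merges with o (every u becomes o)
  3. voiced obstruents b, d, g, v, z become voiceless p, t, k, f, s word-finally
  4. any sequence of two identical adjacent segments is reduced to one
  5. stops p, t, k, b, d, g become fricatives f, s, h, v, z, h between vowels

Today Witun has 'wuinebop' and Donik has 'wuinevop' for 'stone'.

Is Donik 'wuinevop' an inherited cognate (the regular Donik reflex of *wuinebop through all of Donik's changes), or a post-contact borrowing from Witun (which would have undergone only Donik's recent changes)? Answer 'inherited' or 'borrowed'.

If inherited, *wuinebop would pass through all of Donik's changes:
Donik: start from *wuinebop.
  rule 1 (vowel merger): wuinebop → wuenebop
  rule 2 (vowel merger): wuenebop → woenebop
  rule 3: no change — woenebop
  rule 4: no change — woenebop
  rule 5 (intervocalic lenition): woenebop → woenevop
  ⇒ Donik woenevop
If borrowed from Witun 'wuinebop' after the early changes, it would undergo only the recent ones:
  rule 4 (degemination): no change (wuinebop)
  rule 5 (intervocalic lenition): wuinebop → wuinevop
  ⇒ as a loan: wuinevop
Donik 'wuinevop' matches the loan outcome 'wuinevop', not the inherited 'woenevop' — it skipped the early Donik changes, so it was borrowed from Witun.

borrowed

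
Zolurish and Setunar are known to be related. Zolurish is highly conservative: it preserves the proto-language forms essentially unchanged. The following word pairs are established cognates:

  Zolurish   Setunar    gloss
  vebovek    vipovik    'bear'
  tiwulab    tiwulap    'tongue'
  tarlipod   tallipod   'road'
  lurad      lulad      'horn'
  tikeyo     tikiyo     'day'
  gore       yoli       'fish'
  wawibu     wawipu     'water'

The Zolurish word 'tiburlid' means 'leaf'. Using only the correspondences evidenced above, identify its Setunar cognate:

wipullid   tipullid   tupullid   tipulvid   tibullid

wawibu ~ wawipu — Zolurish b corresponds to Setunar p between vowels (before a back vowel).
tarlipod ~ tallipod — Zolurish r corresponds to Setunar l after a vowel, before a consonant other than r, m, n, p, b, f, v.
Applying these to Zolurish 'tiburlid':
  tiburlid → tipurlid   (b→p between vowels (before a back vowel))
  tipurlid → tipullid   (r→l after a vowel, before a consonant other than r, m, n, p, b, f, v)
So the Setunar cognate is 'tipullid'.

tipullid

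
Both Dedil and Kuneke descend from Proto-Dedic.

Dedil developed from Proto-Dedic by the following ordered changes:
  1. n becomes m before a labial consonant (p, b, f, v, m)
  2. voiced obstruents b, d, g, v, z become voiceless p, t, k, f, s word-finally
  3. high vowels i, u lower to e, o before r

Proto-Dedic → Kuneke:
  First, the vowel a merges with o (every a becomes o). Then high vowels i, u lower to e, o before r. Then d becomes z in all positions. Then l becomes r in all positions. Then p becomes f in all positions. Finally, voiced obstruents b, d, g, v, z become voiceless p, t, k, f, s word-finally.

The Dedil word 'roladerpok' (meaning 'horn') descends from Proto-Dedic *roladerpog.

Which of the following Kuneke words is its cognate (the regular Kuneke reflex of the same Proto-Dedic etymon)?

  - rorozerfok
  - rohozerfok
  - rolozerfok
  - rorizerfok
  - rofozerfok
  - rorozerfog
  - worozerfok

rorozerfok

Kuneke: *roladerpog > roloderpog > rolozerpog > rorozerpog > rorozerfog > rorozerfok  (by vowel merger, unconditioned shift, unconditioned shift, unconditioned shift, final devoicing)
Among the options, 'rorozerfok' alone shows every Kuneke change applied in order.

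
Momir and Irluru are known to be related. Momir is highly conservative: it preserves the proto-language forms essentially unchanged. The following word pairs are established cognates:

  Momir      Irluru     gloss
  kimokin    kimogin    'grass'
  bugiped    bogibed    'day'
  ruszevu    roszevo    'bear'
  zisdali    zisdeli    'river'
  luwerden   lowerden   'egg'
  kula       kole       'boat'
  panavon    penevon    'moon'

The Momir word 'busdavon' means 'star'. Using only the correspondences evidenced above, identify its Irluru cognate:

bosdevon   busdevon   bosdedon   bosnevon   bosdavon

bosdevon

bugiped ~ bogibed, ruszevu ~ roszevo — Momir u corresponds to Irluru o after a consonant, before a consonant other than r, m, n, p, b, f, v.
panavon ~ penevon — Momir a corresponds to Irluru e after a consonant, before a labial obstruent.
Applying these to Momir 'busdavon':
  busdavon → bosdavon   (u→o after a consonant, before a consonant other than r, m, n, p, b, f, v)
  bosdavon → bosdevon   (a→e after a consonant, before a labial obstruent)
So the Irluru cognate is 'bosdevon'.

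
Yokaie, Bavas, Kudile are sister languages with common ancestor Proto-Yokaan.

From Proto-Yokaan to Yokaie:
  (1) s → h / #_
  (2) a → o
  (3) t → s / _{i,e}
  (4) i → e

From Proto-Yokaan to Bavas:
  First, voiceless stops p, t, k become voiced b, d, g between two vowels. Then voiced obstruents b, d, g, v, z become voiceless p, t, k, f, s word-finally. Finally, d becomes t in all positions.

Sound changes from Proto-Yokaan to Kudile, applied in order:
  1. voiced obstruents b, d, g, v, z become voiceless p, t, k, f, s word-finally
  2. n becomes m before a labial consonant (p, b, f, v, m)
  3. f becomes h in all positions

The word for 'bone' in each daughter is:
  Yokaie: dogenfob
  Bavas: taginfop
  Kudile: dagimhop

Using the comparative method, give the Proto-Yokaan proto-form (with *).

*daginfob

Position 6: Yokaie has f, Bavas has f, Kudile has h. Yokaie preserves f here (none of its changes turn any other segment into f), so the proto-segment is *f.
Position 2: Yokaie has o, Bavas has a, Kudile has a. Bavas preserves a here (none of its changes turn any other segment into a), so the proto-segment is *a.
Position 5: Yokaie has n, Bavas has n, Kudile has m. Yokaie preserves n here (none of its changes turn any other segment into n), so the proto-segment is *n.
Continuing position by position gives *daginfob; check it forward:
Yokaie: *daginfob > doginfob > dogenfob  (by vowel merger, vowel merger)
Bavas: *daginfob
  daginfob (rule 1 does not apply)
  daginfob → daginfop   [final devoicing]
  daginfop → taginfop   [unconditioned shift]
  giving Bavas taginfop.
Kudile: start from *daginfob.
  rule 1 (final devoicing): daginfob → daginfop
  rule 2 (nasal place assimilation): daginfop → dagimfop
  rule 3 (unconditioned shift): dagimfop → dagimhop
  ⇒ Kudile dagimhop
Only *daginfob yields all of Yokaie dogenfob, Bavas taginfop, Kudile dagimhop.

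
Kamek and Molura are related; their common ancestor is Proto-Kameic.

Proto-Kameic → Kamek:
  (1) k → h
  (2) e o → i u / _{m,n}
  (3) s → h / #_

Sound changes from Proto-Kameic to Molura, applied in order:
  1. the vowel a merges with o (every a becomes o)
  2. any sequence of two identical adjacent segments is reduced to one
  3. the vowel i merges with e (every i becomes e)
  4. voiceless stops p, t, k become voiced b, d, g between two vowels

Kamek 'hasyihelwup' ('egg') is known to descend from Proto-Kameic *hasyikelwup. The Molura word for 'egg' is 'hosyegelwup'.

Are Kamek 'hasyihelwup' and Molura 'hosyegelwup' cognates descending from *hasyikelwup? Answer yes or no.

Derive the expected Molura reflex of *hasyikelwup:
Molura: *hasyikelwup > hosyikelwup > hosyekelwup > hosyegelwup  (by vowel merger, vowel merger, intervocalic voicing)
Molura 'hosyegelwup' matches the regular reflex exactly, so the pair is cognate.

yes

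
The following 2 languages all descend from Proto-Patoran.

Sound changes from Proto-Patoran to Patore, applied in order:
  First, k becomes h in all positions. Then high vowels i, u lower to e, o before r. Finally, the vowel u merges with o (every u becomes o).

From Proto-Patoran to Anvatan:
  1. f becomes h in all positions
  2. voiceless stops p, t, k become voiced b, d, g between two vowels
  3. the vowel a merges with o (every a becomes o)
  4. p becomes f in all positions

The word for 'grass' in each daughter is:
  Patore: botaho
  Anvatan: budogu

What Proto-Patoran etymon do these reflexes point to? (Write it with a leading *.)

*butaku

Position 4: Patore has a, Anvatan has o. Patore preserves a here (none of its changes turn any other segment into a), so the proto-segment is *a.
Position 6: Patore has o, Anvatan has u. Anvatan preserves u here (none of its changes turn any other segment into u), so the proto-segment is *u.
Position 3: Patore has t, Anvatan has d. Patore preserves t here (none of its changes turn any other segment into t), so the proto-segment is *t.
Verify the candidate proto-form against each daughter:
Patore: *butaku
  butaku → butahu   [unconditioned shift]
  butahu (rule 2 does not apply)
  butahu → botaho   [vowel merger]
  giving Patore botaho.
Anvatan: start from *butaku.
  rule 1: no change — butaku
  rule 2 (intervocalic voicing): butaku → budagu
  rule 3 (vowel merger): budagu → budogu
  rule 4: no change — budogu
  ⇒ Anvatan budogu
Only *butaku yields all of Patore botaho, Anvatan budogu.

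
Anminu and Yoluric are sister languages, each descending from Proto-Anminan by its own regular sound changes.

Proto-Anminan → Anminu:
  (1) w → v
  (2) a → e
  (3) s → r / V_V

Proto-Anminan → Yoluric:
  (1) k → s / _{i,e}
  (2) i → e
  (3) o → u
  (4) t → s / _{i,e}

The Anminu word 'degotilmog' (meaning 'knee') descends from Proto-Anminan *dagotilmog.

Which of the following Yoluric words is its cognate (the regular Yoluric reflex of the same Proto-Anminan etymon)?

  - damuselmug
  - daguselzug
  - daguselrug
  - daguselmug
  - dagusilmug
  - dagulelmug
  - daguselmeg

Yoluric: *dagotilmog
  dagotilmog (rule 1 does not apply)
  dagotilmog → dagotelmog   [vowel merger]
  dagotelmog → dagutelmug   [vowel merger]
  dagutelmug → daguselmug   [palatalisation]
  giving Yoluric daguselmug.
Only 'daguselmug' matches the regular Yoluric development of *dagotilmog.

daguselmug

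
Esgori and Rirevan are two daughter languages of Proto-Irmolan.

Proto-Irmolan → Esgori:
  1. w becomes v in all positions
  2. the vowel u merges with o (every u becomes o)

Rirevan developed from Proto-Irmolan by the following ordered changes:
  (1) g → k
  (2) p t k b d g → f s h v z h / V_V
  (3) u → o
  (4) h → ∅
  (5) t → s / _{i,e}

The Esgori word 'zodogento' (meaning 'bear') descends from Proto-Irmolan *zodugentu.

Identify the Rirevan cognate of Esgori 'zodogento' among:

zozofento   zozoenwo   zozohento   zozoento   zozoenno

Rirevan: start from *zodugentu.
  rule 1 (unconditioned shift): zodugentu → zodukentu
  rule 2 (intervocalic lenition): zodukentu → zozuhentu
  rule 3 (vowel merger): zozuhentu → zozohento
  rule 4 (h-loss): zozohento → zozoento
  rule 5: no change — zozoento
  ⇒ Rirevan zozoento
Only 'zozoento' matches the regular Rirevan development of *zodugentu.

zozoento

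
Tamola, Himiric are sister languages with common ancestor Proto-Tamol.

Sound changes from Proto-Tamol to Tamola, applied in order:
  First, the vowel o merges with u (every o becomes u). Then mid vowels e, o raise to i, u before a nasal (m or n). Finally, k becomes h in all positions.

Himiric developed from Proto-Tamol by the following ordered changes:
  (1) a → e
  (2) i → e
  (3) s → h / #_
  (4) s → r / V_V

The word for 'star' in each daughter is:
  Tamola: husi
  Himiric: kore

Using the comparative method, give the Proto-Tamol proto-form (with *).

Position 3: Tamola has s, Himiric has r. Tamola preserves s here (none of its changes turn any other segment into s), so the proto-segment is *s.
Position 1: Tamola has h, Himiric has k. Himiric preserves k here (none of its changes turn any other segment into k), so the proto-segment is *k.
Verify the candidate proto-form against each daughter:
Tamola: *kosi
  kosi → kusi   [vowel merger]
  kusi (rule 2 does not apply)
  kusi → husi   [unconditioned shift]
  giving Tamola husi.
Himiric: *kosi > kose > kore  (by vowel merger, rhotacism)
Only *kosi yields all of Tamola husi, Himiric kore.

*kosi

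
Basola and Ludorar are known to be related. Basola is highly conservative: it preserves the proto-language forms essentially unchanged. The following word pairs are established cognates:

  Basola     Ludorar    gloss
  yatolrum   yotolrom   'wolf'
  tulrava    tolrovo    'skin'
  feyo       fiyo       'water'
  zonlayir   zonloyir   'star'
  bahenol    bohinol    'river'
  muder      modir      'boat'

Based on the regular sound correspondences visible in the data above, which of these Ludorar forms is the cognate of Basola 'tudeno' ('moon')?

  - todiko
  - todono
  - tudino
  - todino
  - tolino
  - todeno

todino

tulrava ~ tolrovo, muder ~ modir — Basola u corresponds to Ludorar o after a consonant, before a consonant other than r, m, n, p, b, f, v.
bahenol ~ bohinol — Basola e corresponds to Ludorar i after a consonant, before a nasal.
Applying these to Basola 'tudeno':
  tudeno → todeno   (u→o after a consonant, before a consonant other than r, m, n, p, b, f, v)
  todeno → todino   (e→i after a consonant, before a nasal)
So the Ludorar cognate is 'todino'.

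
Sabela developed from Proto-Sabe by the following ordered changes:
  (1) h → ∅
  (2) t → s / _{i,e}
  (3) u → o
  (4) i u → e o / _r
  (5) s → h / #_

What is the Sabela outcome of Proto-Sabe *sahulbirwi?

haolberwi

Sabela: start from *sahulbirwi.
  rule 1 (h-loss): sahulbirwi → saulbirwi
  rule 2: no change — saulbirwi
  rule 3 (vowel merger): saulbirwi → saolbirwi
  rule 4 (pre-rhotic lowering): saolbirwi → saolberwi
  rule 5 (debuccalisation): saolberwi → haolberwi
  ⇒ Sabela haolberwi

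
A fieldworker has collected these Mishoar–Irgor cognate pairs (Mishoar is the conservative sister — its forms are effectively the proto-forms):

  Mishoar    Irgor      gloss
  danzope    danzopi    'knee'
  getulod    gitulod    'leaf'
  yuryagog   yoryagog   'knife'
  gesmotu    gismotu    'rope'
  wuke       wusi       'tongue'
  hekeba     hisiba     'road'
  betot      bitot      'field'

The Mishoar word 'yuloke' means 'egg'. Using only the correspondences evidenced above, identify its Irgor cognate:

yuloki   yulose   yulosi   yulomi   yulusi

wuke ~ wusi, hekeba ~ hisiba — Mishoar k corresponds to Irgor s between vowels (before a front vowel).
danzope ~ danzopi, wuke ~ wusi — Mishoar e corresponds to Irgor i word-finally.
Applying these to Mishoar 'yuloke':
  yuloke → yulose   (k→s between vowels (before a front vowel))
  yulose → yulosi   (e→i word-finally)
So the Irgor cognate is 'yulosi'.

yulosi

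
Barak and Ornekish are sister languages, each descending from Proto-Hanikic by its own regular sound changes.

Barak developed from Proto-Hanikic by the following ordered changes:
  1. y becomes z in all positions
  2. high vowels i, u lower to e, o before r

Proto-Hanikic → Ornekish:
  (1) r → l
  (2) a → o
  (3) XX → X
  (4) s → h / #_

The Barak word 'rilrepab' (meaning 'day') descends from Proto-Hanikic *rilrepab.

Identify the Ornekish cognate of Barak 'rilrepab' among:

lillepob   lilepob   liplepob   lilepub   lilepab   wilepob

lilepob

Ornekish: *rilrepab > lillepab > lillepob > lilepob  (by unconditioned shift, vowel merger, degemination)
Among the options, 'lilepob' alone shows every Ornekish change applied in order.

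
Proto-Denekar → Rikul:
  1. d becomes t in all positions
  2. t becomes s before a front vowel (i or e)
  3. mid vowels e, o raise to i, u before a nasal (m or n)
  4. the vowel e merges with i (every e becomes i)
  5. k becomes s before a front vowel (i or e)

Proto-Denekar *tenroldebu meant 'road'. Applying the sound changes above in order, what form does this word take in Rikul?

Rikul: start from *tenroldebu.
  rule 1 (unconditioned shift): tenroldebu → tenroltebu
  rule 2 (palatalisation): tenroltebu → senrolsebu
  rule 3 (pre-nasal raising): senrolsebu → sinrolsebu
  rule 4 (vowel merger): sinrolsebu → sinrolsibu
  rule 5: no change — sinrolsibu
  ⇒ Rikul sinrolsibu

sinrolsibu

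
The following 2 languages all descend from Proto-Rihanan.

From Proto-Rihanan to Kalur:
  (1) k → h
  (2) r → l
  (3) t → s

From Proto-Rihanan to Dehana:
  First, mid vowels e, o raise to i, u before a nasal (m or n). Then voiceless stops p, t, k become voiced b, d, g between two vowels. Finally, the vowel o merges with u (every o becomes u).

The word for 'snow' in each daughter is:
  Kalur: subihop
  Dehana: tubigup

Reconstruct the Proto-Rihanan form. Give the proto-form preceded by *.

Position 6: Kalur has o, Dehana has u. Kalur preserves o here (none of its changes turn any other segment into o), so the proto-segment is *o.
Position 1: Kalur has s, Dehana has t. Dehana preserves t here (none of its changes turn any other segment into t), so the proto-segment is *t.
Continuing position by position gives *tubikop; check it forward:
Kalur: start from *tubikop.
  rule 1 (unconditioned shift): tubikop → tubihop
  rule 2: no change — tubihop
  rule 3 (unconditioned shift): tubihop → subihop
  ⇒ Kalur subihop
Dehana: start from *tubikop.
  rule 1: no change — tubikop
  rule 2 (intervocalic voicing): tubikop → tubigop
  rule 3 (vowel merger): tubigop → tubigup
  ⇒ Dehana tubigup
No other proto-form is consistent with every reflex, so the reconstruction is *tubikop.

*tubikop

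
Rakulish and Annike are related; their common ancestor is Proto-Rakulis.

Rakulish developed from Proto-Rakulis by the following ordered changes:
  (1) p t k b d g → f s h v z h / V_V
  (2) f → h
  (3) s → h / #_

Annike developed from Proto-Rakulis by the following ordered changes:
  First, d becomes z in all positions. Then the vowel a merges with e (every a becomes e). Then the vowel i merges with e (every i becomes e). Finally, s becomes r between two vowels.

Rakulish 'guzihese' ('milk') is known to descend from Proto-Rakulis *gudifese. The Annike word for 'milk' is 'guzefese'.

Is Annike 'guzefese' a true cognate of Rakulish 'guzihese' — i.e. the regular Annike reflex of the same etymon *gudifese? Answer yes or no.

no

Derive the expected Annike reflex of *gudifese:
Annike: *gudifese > guzifese > guzefese > guzefere  (by unconditioned shift, vowel merger, rhotacism)
The regular Annike reflex would be 'guzefere', but the attested form is 'guzefese'. The correspondence is irregular, so they are not cognates (the Annike form has a different source).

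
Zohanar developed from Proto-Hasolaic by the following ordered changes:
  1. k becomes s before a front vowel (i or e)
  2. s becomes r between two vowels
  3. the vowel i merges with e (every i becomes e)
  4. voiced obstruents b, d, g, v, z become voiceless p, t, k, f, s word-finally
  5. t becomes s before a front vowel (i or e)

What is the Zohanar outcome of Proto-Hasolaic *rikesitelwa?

rerereselwa

Zohanar: start from *rikesitelwa.
  rule 1 (palatalisation): rikesitelwa → risesitelwa
  rule 2 (rhotacism): risesitelwa → rireritelwa
  rule 3 (vowel merger): rireritelwa → rereretelwa
  rule 4: no change — rereretelwa
  rule 5 (palatalisation): rereretelwa → rerereselwa
  ⇒ Zohanar rerereselwa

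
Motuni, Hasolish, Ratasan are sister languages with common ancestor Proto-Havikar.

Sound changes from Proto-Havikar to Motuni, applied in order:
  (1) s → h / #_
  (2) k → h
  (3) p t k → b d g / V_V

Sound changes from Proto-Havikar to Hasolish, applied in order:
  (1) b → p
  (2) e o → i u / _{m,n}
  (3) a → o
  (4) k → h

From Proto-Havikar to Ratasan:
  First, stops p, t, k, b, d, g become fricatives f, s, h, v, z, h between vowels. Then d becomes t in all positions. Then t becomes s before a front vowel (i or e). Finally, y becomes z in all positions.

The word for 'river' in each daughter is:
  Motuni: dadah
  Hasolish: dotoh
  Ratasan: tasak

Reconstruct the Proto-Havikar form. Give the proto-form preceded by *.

Position 4: Motuni has a, Hasolish has o, Ratasan has a. Motuni preserves a here (none of its changes turn any other segment into a), so the proto-segment is *a.
Position 3: Motuni has d, Hasolish has t, Ratasan has s. Hasolish preserves t here (none of its changes turn any other segment into t), so the proto-segment is *t.
Position 5: Motuni has h, Hasolish has h, Ratasan has k. Ratasan preserves k here (none of its changes turn any other segment into k), so the proto-segment is *k.
Continuing position by position gives *datak; check it forward:
Motuni: *datak > datah > dadah  (by unconditioned shift, intervocalic voicing)
Hasolish: *datak > dotok > dotoh  (by vowel merger, unconditioned shift)
Ratasan: start from *datak.
  rule 1 (intervocalic lenition): datak → dasak
  rule 2 (unconditioned shift): dasak → tasak
  rule 3: no change — tasak
  rule 4: no change — tasak
  ⇒ Ratasan tasak
No other proto-form is consistent with every reflex, so the reconstruction is *datak.

*datak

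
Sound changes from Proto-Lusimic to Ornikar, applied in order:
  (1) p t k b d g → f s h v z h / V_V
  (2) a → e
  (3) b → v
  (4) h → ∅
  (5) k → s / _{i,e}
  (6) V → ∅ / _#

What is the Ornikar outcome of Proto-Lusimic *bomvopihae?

vomvofie

Ornikar: *bomvopihae > bomvofihae > bomvofihee > vomvofihee > vomvofiee > vomvofie  (by intervocalic lenition, vowel merger, unconditioned shift, h-loss, apocope)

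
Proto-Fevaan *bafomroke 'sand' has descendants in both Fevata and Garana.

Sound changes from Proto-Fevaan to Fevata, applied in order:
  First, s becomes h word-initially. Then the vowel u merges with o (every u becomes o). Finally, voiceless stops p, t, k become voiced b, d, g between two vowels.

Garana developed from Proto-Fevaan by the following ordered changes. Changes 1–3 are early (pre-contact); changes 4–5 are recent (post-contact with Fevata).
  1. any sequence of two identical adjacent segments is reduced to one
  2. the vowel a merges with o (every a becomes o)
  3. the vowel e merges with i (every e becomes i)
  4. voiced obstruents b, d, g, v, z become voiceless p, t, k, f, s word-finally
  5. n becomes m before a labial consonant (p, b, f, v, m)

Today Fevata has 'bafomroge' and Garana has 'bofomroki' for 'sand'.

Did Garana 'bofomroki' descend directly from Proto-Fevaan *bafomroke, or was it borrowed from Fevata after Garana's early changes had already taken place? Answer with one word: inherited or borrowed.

If inherited, *bafomroke would pass through all of Garana's changes:
Garana: start from *bafomroke.
  rule 1: no change — bafomroke
  rule 2 (vowel merger): bafomroke → bofomroke
  rule 3 (vowel merger): bofomroke → bofomroki
  rule 4: no change — bofomroki
  rule 5: no change — bofomroki
  ⇒ Garana bofomroki
If borrowed from Fevata 'bafomroge' after the early changes, it would undergo only the recent ones:
  rule 4 (final devoicing): no change (bafomroge)
  rule 5 (nasal place assimilation): no change (bafomroge)
  ⇒ as a loan: bafomroge
Garana 'bofomroki' matches the inherited outcome exactly, so it is an inherited cognate, not a loan.

inherited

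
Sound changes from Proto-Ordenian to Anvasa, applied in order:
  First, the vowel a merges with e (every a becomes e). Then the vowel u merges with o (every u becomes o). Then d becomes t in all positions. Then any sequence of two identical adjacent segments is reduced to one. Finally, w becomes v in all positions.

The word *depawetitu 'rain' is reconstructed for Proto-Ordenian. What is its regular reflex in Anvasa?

tepevetito

Anvasa: start from *depawetitu.
  rule 1 (vowel merger): depawetitu → depewetitu
  rule 2 (vowel merger): depewetitu → depewetito
  rule 3 (unconditioned shift): depewetito → tepewetito
  rule 4: no change — tepewetito
  rule 5 (unconditioned shift): tepewetito → tepevetito
  ⇒ Anvasa tepevetito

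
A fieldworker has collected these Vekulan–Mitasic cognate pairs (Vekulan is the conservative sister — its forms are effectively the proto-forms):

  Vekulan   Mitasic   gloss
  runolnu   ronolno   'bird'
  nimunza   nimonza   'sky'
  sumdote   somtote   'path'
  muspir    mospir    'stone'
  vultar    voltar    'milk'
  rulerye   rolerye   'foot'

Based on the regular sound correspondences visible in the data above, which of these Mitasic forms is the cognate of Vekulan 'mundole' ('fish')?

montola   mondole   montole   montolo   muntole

montole

runolnu ~ ronolno, nimunza ~ nimonza — Vekulan u corresponds to Mitasic o after a consonant, before a nasal.
sumdote ~ somtote — Vekulan d corresponds to Mitasic t after a consonant, before a back vowel.
Applying these to Vekulan 'mundole':
  mundole → mondole   (u→o after a consonant, before a nasal)
  mondole → montole   (d→t after a consonant, before a back vowel)
So the Mitasic cognate is 'montole'.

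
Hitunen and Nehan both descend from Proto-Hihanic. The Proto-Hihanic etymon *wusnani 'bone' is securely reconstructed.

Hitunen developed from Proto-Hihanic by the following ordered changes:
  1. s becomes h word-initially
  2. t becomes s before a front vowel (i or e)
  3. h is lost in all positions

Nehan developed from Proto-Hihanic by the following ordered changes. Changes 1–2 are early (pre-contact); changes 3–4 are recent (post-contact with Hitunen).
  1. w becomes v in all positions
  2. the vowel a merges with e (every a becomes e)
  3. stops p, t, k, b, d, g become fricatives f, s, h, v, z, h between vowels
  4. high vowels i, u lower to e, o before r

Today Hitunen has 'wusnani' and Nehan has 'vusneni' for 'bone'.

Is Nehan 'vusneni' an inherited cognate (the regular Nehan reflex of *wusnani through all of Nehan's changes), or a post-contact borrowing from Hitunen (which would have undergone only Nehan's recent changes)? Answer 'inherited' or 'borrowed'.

If inherited, *wusnani would pass through all of Nehan's changes:
Nehan: start from *wusnani.
  rule 1 (unconditioned shift): wusnani → vusnani
  rule 2 (vowel merger): vusnani → vusneni
  rule 3: no change — vusneni
  rule 4: no change — vusneni
  ⇒ Nehan vusneni
If borrowed from Hitunen 'wusnani' after the early changes, it would undergo only the recent ones:
  rule 3 (intervocalic lenition): no change (wusnani)
  rule 4 (pre-rhotic lowering): no change (wusnani)
  ⇒ as a loan: wusnani
Nehan 'vusneni' matches the inherited outcome exactly, so it is an inherited cognate, not a loan.

inherited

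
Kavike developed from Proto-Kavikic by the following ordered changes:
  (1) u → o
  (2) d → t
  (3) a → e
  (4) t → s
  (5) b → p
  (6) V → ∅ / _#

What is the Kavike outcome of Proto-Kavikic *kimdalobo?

Kavike: start from *kimdalobo.
  rule 1: no change — kimdalobo
  rule 2 (unconditioned shift): kimdalobo → kimtalobo
  rule 3 (vowel merger): kimtalobo → kimtelobo
  rule 4 (unconditioned shift): kimtelobo → kimselobo
  rule 5 (unconditioned shift): kimselobo → kimselopo
  rule 6 (apocope): kimselopo → kimselop
  ⇒ Kavike kimselop

kimselop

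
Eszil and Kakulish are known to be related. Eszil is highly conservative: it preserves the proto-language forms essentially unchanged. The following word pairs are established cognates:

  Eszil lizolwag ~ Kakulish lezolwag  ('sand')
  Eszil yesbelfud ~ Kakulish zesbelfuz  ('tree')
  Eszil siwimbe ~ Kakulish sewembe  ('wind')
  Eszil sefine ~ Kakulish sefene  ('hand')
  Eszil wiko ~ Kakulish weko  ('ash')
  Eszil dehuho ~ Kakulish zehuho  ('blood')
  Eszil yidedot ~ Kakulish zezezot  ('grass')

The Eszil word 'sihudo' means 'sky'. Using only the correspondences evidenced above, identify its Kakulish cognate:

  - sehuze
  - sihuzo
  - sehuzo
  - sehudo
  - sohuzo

sehuzo

lizolwag ~ lezolwag, siwimbe ~ sewembe — Eszil i corresponds to Kakulish e after a consonant, before a consonant other than r, m, n, p, b, f, v.
yidedot ~ zezezot — Eszil d corresponds to Kakulish z between vowels (before a back vowel).
Applying these to Eszil 'sihudo':
  sihudo → sehudo   (i→e after a consonant, before a consonant other than r, m, n, p, b, f, v)
  sehudo → sehuzo   (d→z between vowels (before a back vowel))
So the Kakulish cognate is 'sehuzo'.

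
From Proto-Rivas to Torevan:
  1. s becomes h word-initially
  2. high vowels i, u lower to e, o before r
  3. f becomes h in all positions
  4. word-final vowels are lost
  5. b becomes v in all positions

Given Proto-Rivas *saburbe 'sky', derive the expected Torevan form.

havorv

Torevan: *saburbe
  saburbe → haburbe   [debuccalisation]
  haburbe → haborbe   [pre-rhotic lowering]
  haborbe (rule 3 does not apply)
  haborbe → haborb   [apocope]
  haborb → havorv   [unconditioned shift]
  giving Torevan havorv.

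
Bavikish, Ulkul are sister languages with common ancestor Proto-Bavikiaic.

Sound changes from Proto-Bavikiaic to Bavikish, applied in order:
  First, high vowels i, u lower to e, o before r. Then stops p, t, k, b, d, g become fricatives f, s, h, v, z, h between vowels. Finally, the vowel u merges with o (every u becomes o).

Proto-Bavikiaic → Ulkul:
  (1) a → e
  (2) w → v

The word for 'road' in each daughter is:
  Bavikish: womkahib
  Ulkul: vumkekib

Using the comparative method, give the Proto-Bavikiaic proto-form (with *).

Position 5: Bavikish has a, Ulkul has e. Bavikish preserves a here (none of its changes turn any other segment into a), so the proto-segment is *a.
Position 2: Bavikish has o, Ulkul has u. Ulkul preserves u here (none of its changes turn any other segment into u), so the proto-segment is *u.
Position 6: Bavikish has h, Ulkul has k. Ulkul preserves k here (none of its changes turn any other segment into k), so the proto-segment is *k.
This points to *wumkakib. Verify forward in each daughter:
Bavikish: *wumkakib
  wumkakib (rule 1 does not apply)
  wumkakib → wumkahib   [intervocalic lenition]
  wumkahib → womkahib   [vowel merger]
  giving Bavikish womkahib.
Ulkul: *wumkakib
  wumkakib → wumkekib   [vowel merger]
  wumkekib → vumkekib   [unconditioned shift]
  giving Ulkul vumkekib.
*wumkakib is the unique common source.

*wumkakib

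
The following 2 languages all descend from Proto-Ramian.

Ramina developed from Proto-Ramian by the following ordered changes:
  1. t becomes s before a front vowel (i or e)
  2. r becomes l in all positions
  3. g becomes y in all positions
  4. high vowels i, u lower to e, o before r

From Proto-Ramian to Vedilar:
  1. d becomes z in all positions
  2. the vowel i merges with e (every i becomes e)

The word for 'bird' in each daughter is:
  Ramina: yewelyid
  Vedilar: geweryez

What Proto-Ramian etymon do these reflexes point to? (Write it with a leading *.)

Position 5: Ramina has l, Vedilar has r. Vedilar preserves r here (none of its changes turn any other segment into r), so the proto-segment is *r.
Position 7: Ramina has i, Vedilar has e. Ramina preserves i here (none of its changes turn any other segment into i), so the proto-segment is *i.
Position 1: Ramina has y, Vedilar has g. Vedilar preserves g here (none of its changes turn any other segment into g), so the proto-segment is *g.
Continuing position by position gives *geweryid; check it forward:
Ramina: start from *geweryid.
  rule 1: no change — geweryid
  rule 2 (unconditioned shift): geweryid → gewelyid
  rule 3 (unconditioned shift): gewelyid → yewelyid
  rule 4: no change — yewelyid
  ⇒ Ramina yewelyid
Vedilar: start from *geweryid.
  rule 1 (unconditioned shift): geweryid → geweryiz
  rule 2 (vowel merger): geweryiz → geweryez
  ⇒ Vedilar geweryez
*geweryid is the unique common source.

*geweryid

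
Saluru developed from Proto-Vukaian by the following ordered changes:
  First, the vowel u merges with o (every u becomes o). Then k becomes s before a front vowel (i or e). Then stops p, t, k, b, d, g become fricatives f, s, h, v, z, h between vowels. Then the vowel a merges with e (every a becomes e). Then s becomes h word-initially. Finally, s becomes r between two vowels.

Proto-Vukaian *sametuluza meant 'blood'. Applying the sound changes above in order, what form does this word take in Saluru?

Saluru: *sametuluza > sametoloza > samesoloza > semesoloze > hemesoloze > hemeroloze  (by vowel merger, intervocalic lenition, vowel merger, debuccalisation, rhotacism)

hemeroloze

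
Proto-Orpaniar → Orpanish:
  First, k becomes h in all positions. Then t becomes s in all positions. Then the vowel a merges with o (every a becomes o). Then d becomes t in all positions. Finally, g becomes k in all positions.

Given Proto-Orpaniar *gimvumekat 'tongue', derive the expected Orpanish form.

Orpanish: start from *gimvumekat.
  rule 1 (unconditioned shift): gimvumekat → gimvumehat
  rule 2 (unconditioned shift): gimvumehat → gimvumehas
  rule 3 (vowel merger): gimvumehas → gimvumehos
  rule 4: no change — gimvumehos
  rule 5 (unconditioned shift): gimvumehos → kimvumehos
  ⇒ Orpanish kimvumehos

kimvumehos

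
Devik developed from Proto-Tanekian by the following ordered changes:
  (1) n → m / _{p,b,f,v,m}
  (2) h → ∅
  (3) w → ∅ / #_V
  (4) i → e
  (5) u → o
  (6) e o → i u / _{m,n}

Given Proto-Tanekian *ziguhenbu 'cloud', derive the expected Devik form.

Devik: *ziguhenbu
  ziguhenbu → ziguhembu   [nasal place assimilation]
  ziguhembu → ziguembu   [h-loss]
  ziguembu (rule 3 does not apply)
  ziguembu → zeguembu   [vowel merger]
  zeguembu → zegoembo   [vowel merger]
  zegoembo → zegoimbo   [pre-nasal raising]
  giving Devik zegoimbo.

zegoimbo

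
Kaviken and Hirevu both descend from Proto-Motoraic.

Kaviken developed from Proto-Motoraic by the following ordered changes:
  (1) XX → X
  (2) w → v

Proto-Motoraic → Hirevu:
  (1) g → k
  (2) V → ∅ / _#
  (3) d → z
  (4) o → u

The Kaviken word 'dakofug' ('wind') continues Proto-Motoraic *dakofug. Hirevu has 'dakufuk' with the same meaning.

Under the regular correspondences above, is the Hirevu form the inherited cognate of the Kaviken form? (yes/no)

Derive the expected Hirevu reflex of *dakofug:
Hirevu: start from *dakofug.
  rule 1 (unconditioned shift): dakofug → dakofuk
  rule 2: no change — dakofuk
  rule 3 (unconditioned shift): dakofuk → zakofuk
  rule 4 (vowel merger): zakofuk → zakufuk
  ⇒ Hirevu zakufuk
The regular Hirevu reflex would be 'zakufuk', but the attested form is 'dakufuk'. The correspondence is irregular, so they are not cognates (the Hirevu form has a different source).

no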